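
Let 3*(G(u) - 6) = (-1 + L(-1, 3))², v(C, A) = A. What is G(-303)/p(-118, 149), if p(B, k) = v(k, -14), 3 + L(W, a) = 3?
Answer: -19/42 ≈ -0.45238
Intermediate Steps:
L(W, a) = 0 (L(W, a) = -3 + 3 = 0)
p(B, k) = -14
G(u) = 19/3 (G(u) = 6 + (-1 + 0)²/3 = 6 + (⅓)*(-1)² = 6 + (⅓)*1 = 6 + ⅓ = 19/3)
G(-303)/p(-118, 149) = (19/3)/(-14) = (19/3)*(-1/14) = -19/42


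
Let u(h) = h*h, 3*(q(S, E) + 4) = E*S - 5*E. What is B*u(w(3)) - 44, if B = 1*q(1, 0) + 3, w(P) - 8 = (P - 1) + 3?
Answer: -213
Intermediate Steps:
w(P) = 10 + P (w(P) = 8 + ((P - 1) + 3) = 8 + ((-1 + P) + 3) = 8 + (2 + P) = 10 + P)
q(S, E) = -4 - 5*E/3 + E*S/3 (q(S, E) = -4 + (E*S - 5*E)/3 = -4 + (-5*E + E*S)/3 = -4 + (-5*E/3 + E*S/3) = -4 - 5*E/3 + E*S/3)
B = -1 (B = 1*(-4 - 5/3*0 + (⅓)*0*1) + 3 = 1*(-4 + 0 + 0) + 3 = 1*(-4) + 3 = -4 + 3 = -1)
u(h) = h²
B*u(w(3)) - 44 = -(10 + 3)² - 44 = -1*13² - 44 = -1*169 - 44 = -169 - 44 = -213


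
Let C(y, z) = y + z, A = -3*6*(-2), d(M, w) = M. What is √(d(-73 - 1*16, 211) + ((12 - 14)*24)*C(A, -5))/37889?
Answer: I*√1577/37889 ≈ 0.0010481*I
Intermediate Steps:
A = 36 (A = -18*(-2) = 36)
√(d(-73 - 1*16, 211) + ((12 - 14)*24)*C(A, -5))/37889 = √((-73 - 1*16) + ((12 - 14)*24)*(36 - 5))/37889 = √((-73 - 16) - 2*24*31)*(1/37889) = √(-89 - 48*31)*(1/37889) = √(-89 - 1488)*(1/37889) = √(-1577)*(1/37889) = (I*√1577)*(1/37889) = I*√1577/37889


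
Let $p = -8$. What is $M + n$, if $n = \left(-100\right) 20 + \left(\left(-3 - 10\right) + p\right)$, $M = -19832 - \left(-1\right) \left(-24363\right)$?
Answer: $-46216$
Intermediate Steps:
$M = -44195$ ($M = -19832 - 24363 = -44195$)
$n = -2021$ ($n = \left(-100\right) 20 - 21 = -2000 - 21 = -2021$)
$M + n = -44195 - 2021 = -46216$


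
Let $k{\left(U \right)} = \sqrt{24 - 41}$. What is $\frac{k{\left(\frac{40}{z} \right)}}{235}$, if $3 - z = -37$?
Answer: $\frac{i \sqrt{17}}{235} \approx 0.017545 i$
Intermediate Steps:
$z = 40$ ($z = 3 - -37 = 3 + 37 = 40$)
$k{\left(U \right)} = i \sqrt{17}$ ($k{\left(U \right)} = \sqrt{-17} = i \sqrt{17}$)
$\frac{k{\left(\frac{40}{z} \right)}}{235} = \frac{i \sqrt{17}}{235}$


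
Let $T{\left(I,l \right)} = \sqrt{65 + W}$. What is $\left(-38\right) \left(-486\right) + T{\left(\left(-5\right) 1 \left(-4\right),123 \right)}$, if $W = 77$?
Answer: $18468 + \sqrt{142} \approx 18480.0$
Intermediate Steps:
$T{\left(I,l \right)} = \sqrt{142}$ ($T{\left(I,l \right)} = \sqrt{65 + 77} = \sqrt{142}$)
$\left(-38\right) \left(-486\right) + T{\left(\left(-5\right) 1 \left(-4\right),123 \right)} = \left(-38\right) \left(-486\right) + \sqrt{142} = 18468 + \sqrt{142}$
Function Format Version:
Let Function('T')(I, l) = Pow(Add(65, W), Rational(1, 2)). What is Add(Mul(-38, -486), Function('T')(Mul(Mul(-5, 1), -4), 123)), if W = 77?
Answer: Add(18468, Pow(142, Rational(1, 2))) ≈ 18480.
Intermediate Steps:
Function('T')(I, l) = Pow(142, Rational(1, 2)) (Function('T')(I, l) = Pow(Add(65, 77), Rational(1, 2)) = Pow(142, Rational(1, 2)))
Add(Mul(-38, -486), Function('T')(Mul(Mul(-5, 1), -4), 123)) = Add(Mul(-38, -486), Pow(142, Rational(1, 2))) = Add(18468, Pow(142, Rational(1, 2)))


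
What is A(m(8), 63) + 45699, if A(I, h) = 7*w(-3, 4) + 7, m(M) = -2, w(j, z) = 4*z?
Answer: 45818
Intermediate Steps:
A(I, h) = 119 (A(I, h) = 7*(4*4) + 7 = 7*16 + 7 = 112 + 7 = 119)
A(m(8), 63) + 45699 = 119 + 45699 = 45818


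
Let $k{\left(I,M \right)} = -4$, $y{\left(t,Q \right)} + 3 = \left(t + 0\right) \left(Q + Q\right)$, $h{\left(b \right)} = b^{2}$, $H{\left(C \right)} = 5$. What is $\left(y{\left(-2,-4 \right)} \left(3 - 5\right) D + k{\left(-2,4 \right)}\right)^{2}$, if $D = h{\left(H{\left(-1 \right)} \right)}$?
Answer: $427716$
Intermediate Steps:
$y{\left(t,Q \right)} = -3 + 2 Q t$ ($y{\left(t,Q \right)} = -3 + \left(t + 0\right) \left(Q + Q\right) = -3 + t 2 Q = -3 + 2 Q t$)
$D = 25$ ($D = 5^{2} = 25$)
$\left(y{\left(-2,-4 \right)} \left(3 - 5\right) D + k{\left(-2,4 \right)}\right)^{2} = \left(\left(-3 + 2 \left(-4\right) \left(-2\right)\right) \left(3 - 5\right) 25 - 4\right)^{2} = \left(\left(-3 + 16\right) \left(-2\right) 25 - 4\right)^{2} = \left(13 \left(-2\right) 25 - 4\right)^{2} = \left(\left(-26\right) 25 - 4\right)^{2} = \left(-650 - 4\right)^{2} = \left(-654\right)^{2} = 427716$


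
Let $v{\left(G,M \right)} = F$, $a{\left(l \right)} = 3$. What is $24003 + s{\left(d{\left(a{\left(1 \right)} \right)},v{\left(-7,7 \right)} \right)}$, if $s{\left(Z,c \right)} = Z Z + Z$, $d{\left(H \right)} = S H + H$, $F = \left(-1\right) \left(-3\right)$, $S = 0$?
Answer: $24015$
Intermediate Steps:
$F = 3$
$v{\left(G,M \right)} = 3$
$d{\left(H \right)} = H$ ($d{\left(H \right)} = 0 H + H = 0 + H = H$)
$s{\left(Z,c \right)} = Z + Z^{2}$ ($s{\left(Z,c \right)} = Z^{2} + Z = Z + Z^{2}$)
$24003 + s{\left(d{\left(a{\left(1 \right)} \right)},v{\left(-7,7 \right)} \right)} = 24003 + 3 \left(1 + 3\right) = 24003 + 3 \cdot 4 = 24003 + 12 = 24015$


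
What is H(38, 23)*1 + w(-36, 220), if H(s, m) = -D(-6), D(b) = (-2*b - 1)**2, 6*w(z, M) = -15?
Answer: -247/2 ≈ -123.50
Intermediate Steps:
w(z, M) = -5/2 (w(z, M) = (1/6)*(-15) = -5/2)
D(b) = (-1 - 2*b)**2
H(s, m) = -121 (H(s, m) = -(1 + 2*(-6))**2 = -(1 - 12)**2 = -1*(-11)**2 = -1*121 = -121)
H(38, 23)*1 + w(-36, 220) = -121*1 - 5/2 = -121 - 5/2 = -247/2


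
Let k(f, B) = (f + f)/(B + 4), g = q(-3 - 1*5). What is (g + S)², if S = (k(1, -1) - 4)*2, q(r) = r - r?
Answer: 400/9 ≈ 44.444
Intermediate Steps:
q(r) = 0
g = 0
k(f, B) = 2*f/(4 + B) (k(f, B) = (2*f)/(4 + B) = 2*f/(4 + B))
S = -20/3 (S = (2*1/(4 - 1) - 4)*2 = (2*1/3 - 4)*2 = (2*1*(⅓) - 4)*2 = (⅔ - 4)*2 = -10/3*2 = -20/3 ≈ -6.6667)
(g + S)² = (0 - 20/3)² = (-20/3)² = 400/9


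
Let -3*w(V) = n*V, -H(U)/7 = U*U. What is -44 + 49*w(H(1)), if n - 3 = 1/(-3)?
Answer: 2348/9 ≈ 260.89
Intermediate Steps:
n = 8/3 (n = 3 + 1/(-3) = 3 - ⅓ = 8/3 ≈ 2.6667)
H(U) = -7*U² (H(U) = -7*U*U = -7*U²)
w(V) = -8*V/9
-44 + 49*w(H(1)) = -44 + 49*(-(-56)*1²/9) = -44 + 49*(-(-56)/9) = -44 + 49*(-8/9*(-7)) = -44 + 49*(56/9) = -44 + 2744/9 = 2348/9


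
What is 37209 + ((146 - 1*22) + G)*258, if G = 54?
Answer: 83133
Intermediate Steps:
37209 + ((146 - 1*22) + G)*258 = 37209 + ((146 - 1*22) + 54)*258 = 37209 + ((146 - 22) + 54)*258 = 37209 + (124 + 54)*258 = 37209 + 178*258 = 37209 + 45924 = 83133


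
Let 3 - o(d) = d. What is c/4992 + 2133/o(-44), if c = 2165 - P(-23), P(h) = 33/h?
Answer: 61811111/1349088 ≈ 45.817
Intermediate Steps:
o(d) = 3 - d
c = 49828/23 (c = 2165 - 33/(-23) = 2165 - 33*(-1)/23 = 2165 - 1*(-33/23) = 2165 + 33/23 = 49828/23 ≈ 2166.4)
c/4992 + 2133/o(-44) = (49828/23)/4992 + 2133/(3 - 1*(-44)) = (49828/23)*(1/4992) + 2133/(3 + 44) = 12457/28704 + 2133/47 = 61811111/1349088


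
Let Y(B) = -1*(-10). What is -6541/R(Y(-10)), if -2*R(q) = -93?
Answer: -422/3 ≈ -140.67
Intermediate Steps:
Y(B) = 10
R(q) = 93/2 (R(q) = -½*(-93) = 93/2)
-6541/R(Y(-10)) = -6541/93/2 = -6541*2/93 = -422/3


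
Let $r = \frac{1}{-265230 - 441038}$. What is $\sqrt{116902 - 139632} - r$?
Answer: $\frac{1}{706268} + i \sqrt{22730} \approx 1.4159 \cdot 10^{-6} + 150.76 i$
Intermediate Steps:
$r = - \frac{1}{706268}$ ($r = \frac{1}{-706268} = - \frac{1}{706268} \approx -1.4159 \cdot 10^{-6}$)
$\sqrt{116902 - 139632} - r = \sqrt{116902 - 139632} - - \frac{1}{706268} = \sqrt{-22730} + \frac{1}{706268} = i \sqrt{22730} + \frac{1}{706268} = \frac{1}{706268} + i \sqrt{22730}$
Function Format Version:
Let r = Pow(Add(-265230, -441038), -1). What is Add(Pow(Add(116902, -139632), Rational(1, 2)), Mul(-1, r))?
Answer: Add(Rational(1, 706268), Mul(I, Pow(22730, Rational(1, 2)))) ≈ Add(1.4159e-6, Mul(150.76, I))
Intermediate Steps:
r = Rational(-1, 706268) (r = Pow(-706268, -1) = Rational(-1, 706268) ≈ -1.4159e-6)
Add(Pow(Add(116902, -139632), Rational(1, 2)), Mul(-1, r)) = Add(Pow(Add(116902, -139632), Rational(1, 2)), Mul(-1, Rational(-1, 706268))) = Add(Pow(-22730, Rational(1, 2)), Rational(1, 706268)) = Add(Mul(I, Pow(22730, Rational(1, 2))), Rational(1, 706268)) = Add(Rational(1, 706268), Mul(I, Pow(22730, Rational(1, 2))))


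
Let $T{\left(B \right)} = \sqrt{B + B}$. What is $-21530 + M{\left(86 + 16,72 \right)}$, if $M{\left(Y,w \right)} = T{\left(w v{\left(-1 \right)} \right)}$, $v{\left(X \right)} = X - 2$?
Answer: $-21530 + 12 i \sqrt{3} \approx -21530.0 + 20.785 i$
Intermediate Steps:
$v{\left(X \right)} = -2 + X$ ($v{\left(X \right)} = X - 2 = -2 + X$)
$T{\left(B \right)} = \sqrt{2} \sqrt{B}$ ($T{\left(B \right)} = \sqrt{2 B} = \sqrt{2} \sqrt{B}$)
$M{\left(Y,w \right)} = \sqrt{6} \sqrt{- w}$ ($M{\left(Y,w \right)} = \sqrt{2} \sqrt{w \left(-2 - 1\right)} = \sqrt{2} \sqrt{w \left(-3\right)} = \sqrt{2} \sqrt{- 3 w} = \sqrt{2} \sqrt{3} \sqrt{- w} = \sqrt{6} \sqrt{- w}$)
$-21530 + M{\left(86 + 16,72 \right)} = -21530 + \sqrt{6} \sqrt{\left(-1\right) 72} = -21530 + \sqrt{6} \sqrt{-72} = -21530 + \sqrt{6} \cdot 6 i \sqrt{2} = -21530 + 12 i \sqrt{3}$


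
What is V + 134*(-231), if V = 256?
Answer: -30698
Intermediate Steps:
V + 134*(-231) = 256 + 134*(-231) = 256 - 30954 = -30698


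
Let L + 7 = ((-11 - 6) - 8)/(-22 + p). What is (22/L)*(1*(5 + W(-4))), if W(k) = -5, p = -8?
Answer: 0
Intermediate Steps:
L = -37/6 (L = -7 + ((-11 - 6) - 8)/(-22 - 8) = -7 + (-17 - 8)/(-30) = -7 - 25*(-1/30) = -7 + ⅚ = -37/6 ≈ -6.1667)
(22/L)*(1*(5 + W(-4))) = (22/(-37/6))*(1*(5 - 5)) = (22*(-6/37))*(1*0) = -132/37*0 = 0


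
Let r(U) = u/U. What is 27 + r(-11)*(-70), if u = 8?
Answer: 857/11 ≈ 77.909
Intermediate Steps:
r(U) = 8/U
27 + r(-11)*(-70) = 27 + (8/(-11))*(-70) = 27 + (8*(-1/11))*(-70) = 27 - 8/11*(-70) = 27 + 560/11 = 857/11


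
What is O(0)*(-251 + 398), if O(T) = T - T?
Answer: 0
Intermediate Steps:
O(T) = 0
O(0)*(-251 + 398) = 0*(-251 + 398) = 0*147 = 0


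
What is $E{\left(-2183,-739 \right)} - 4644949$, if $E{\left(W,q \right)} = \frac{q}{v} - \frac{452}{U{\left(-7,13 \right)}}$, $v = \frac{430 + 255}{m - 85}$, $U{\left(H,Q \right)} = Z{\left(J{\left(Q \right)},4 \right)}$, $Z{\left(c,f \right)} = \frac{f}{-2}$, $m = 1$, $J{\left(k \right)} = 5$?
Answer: $- \frac{3181573179}{685} \approx -4.6446 \cdot 10^{6}$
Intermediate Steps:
$Z{\left(c,f \right)} = - \frac{f}{2}$ ($Z{\left(c,f \right)} = f \left(- \frac{1}{2}\right) = - \frac{f}{2}$)
$U{\left(H,Q \right)} = -2$ ($U{\left(H,Q \right)} = \left(- \frac{1}{2}\right) 4 = -2$)
$v = - \frac{685}{84}$ ($v = \frac{430 + 255}{1 - 85} = \frac{685}{-84} = 685 \left(- \frac{1}{84}\right) = - \frac{685}{84} \approx -8.1548$)
$E{\left(W,q \right)} = 226 - \frac{84 q}{685}$ ($E{\left(W,q \right)} = \frac{q}{- \frac{685}{84}} - \frac{452}{-2} = q \left(- \frac{84}{685}\right) - -226 = - \frac{84 q}{685} + 226 = 226 - \frac{84 q}{685}$)
$E{\left(-2183,-739 \right)} - 4644949 = \left(226 - - \frac{62076}{685}\right) - 4644949 = \left(226 + \frac{62076}{685}\right) - 4644949 = \frac{216886}{685} - 4644949 = - \frac{3181573179}{685}$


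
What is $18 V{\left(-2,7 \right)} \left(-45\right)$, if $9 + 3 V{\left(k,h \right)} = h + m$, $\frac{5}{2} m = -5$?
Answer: $1080$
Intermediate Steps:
$m = -2$ ($m = \frac{2}{5} \left(-5\right) = -2$)
$V{\left(k,h \right)} = - \frac{11}{3} + \frac{h}{3}$ ($V{\left(k,h \right)} = -3 + \frac{h - 2}{3} = -3 + \frac{-2 + h}{3} = -3 + \left(- \frac{2}{3} + \frac{h}{3}\right) = - \frac{11}{3} + \frac{h}{3}$)
$18 V{\left(-2,7 \right)} \left(-45\right) = 18 \left(- \frac{11}{3} + \frac{1}{3} \cdot 7\right) \left(-45\right) = 18 \left(- \frac{11}{3} + \frac{7}{3}\right) \left(-45\right) = 18 \left(- \frac{4}{3}\right) \left(-45\right) = \left(-24\right) \left(-45\right) = 1080$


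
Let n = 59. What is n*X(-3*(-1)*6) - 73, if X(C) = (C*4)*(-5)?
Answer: -21313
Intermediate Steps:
X(C) = -20*C (X(C) = (4*C)*(-5) = -20*C)
n*X(-3*(-1)*6) - 73 = 59*(-20*(-3*(-1))*6) - 73 = 59*(-60*6) - 73 = 59*(-20*18) - 73 = 59*(-360) - 73 = -21240 - 73 = -21313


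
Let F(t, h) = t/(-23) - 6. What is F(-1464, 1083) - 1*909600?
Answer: -20919474/23 ≈ -9.0954e+5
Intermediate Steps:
F(t, h) = -6 - t/23 (F(t, h) = -t/23 - 6 = -6 - t/23)
F(-1464, 1083) - 1*909600 = (-6 - 1/23*(-1464)) - 1*909600 = (-6 + 1464/23) - 909600 = 1326/23 - 909600 = -20919474/23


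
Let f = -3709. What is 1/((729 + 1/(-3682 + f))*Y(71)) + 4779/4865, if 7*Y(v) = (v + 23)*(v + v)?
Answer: 343703691420001/349888519404760 ≈ 0.98232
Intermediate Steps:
Y(v) = 2*v*(23 + v)/7 (Y(v) = ((v + 23)*(v + v))/7 = ((23 + v)*(2*v))/7 = (2*v*(23 + v))/7 = 2*v*(23 + v)/7)
1/((729 + 1/(-3682 + f))*Y(71)) + 4779/4865 = 1/((729 + 1/(-3682 - 3709))*(((2/7)*71*(23 + 71)))) + 4779/4865 = 1/((729 + 1/(-7391))*(((2/7)*71*94))) + 4779*(1/4865) = 1/((729 - 1/7391)*(13348/7)) + 4779/4865 = (7/13348)/(5388038/7391) + 4779/4865 = (7391/5388038)*(7/13348) + 4779/4865 = 51737/71919531224 + 4779/4865 = 343703691420001/349888519404760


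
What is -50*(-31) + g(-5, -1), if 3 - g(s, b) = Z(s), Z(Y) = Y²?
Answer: 1528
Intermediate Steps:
g(s, b) = 3 - s²
-50*(-31) + g(-5, -1) = -50*(-31) + (3 - 1*(-5)²) = 1550 + (3 - 1*25) = 1550 + (3 - 25) = 1550 - 22 = 1528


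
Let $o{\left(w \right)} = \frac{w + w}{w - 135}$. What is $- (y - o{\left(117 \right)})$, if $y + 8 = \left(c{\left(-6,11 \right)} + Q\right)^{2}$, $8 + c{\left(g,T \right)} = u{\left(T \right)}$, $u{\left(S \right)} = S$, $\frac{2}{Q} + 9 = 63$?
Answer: $- \frac{10369}{729} \approx -14.224$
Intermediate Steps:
$Q = \frac{1}{27}$ ($Q = \frac{2}{-9 + 63} = \frac{2}{54} = 2 \cdot \frac{1}{54} = \frac{1}{27} \approx 0.037037$)
$c{\left(g,T \right)} = -8 + T$
$o{\left(w \right)} = \frac{2 w}{-135 + w}$
$y = \frac{892}{729}$ ($y = -8 + \left(\left(-8 + 11\right) + \frac{1}{27}\right)^{2} = -8 + \left(3 + \frac{1}{27}\right)^{2} = -8 + \left(\frac{82}{27}\right)^{2} = -8 + \frac{6724}{729} = \frac{892}{729} \approx 1.2236$)
$- (y - o{\left(117 \right)}) = - (\frac{892}{729} - 2 \cdot 117 \frac{1}{-135 + 117}) = - (\frac{892}{729} - 2 \cdot 117 \frac{1}{-18}) = - (\frac{892}{729} - 2 \cdot 117 \left(- \frac{1}{18}\right)) = - (\frac{892}{729} - -13) = - (\frac{892}{729} + 13) = \left(-1\right) \frac{10369}{729} = - \frac{10369}{729}$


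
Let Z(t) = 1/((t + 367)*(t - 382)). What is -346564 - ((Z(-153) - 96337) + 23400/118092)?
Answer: -21686923519853/86668930 ≈ -2.5023e+5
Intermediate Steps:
Z(t) = 1/((-382 + t)*(367 + t)) (Z(t) = 1/((367 + t)*(-382 + t)) = 1/((-382 + t)*(367 + t)))
-346564 - ((Z(-153) - 96337) + 23400/118092) = -346564 - ((1/(-140194 + (-153)² - 15*(-153)) - 96337) + 23400/118092) = -346564 - ((1/(-140194 + 23409 + 2295) - 96337) + 23400*(1/118092)) = -346564 - ((1/(-114490) - 96337) + 150/757) = -346564 - ((-1/114490 - 96337) + 150/757) = -346564 - (-11029623131/114490 + 150/757) = -346564 - 1*(-8349407536667/86668930) = -346564 + 8349407536667/86668930 = -21686923519853/86668930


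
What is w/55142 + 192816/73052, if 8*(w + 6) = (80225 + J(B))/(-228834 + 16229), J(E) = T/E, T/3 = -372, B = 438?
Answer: 330015142771021943/125037693556376720 ≈ 2.6393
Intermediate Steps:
T = -1116 (T = 3*(-372) = -1116)
J(E) = -1116/E
w = -750824159/124161320 (w = -6 + ((80225 - 1116/438)/(-228834 + 16229))/8 = -6 + ((80225 - 1116*1/438)/(-212605))/8 = -6 + ((80225 - 186/73)*(-1/212605))/8 = -6 + ((5856239/73)*(-1/212605))/8 = -6 + (1/8)*(-5856239/15520165) = -6 - 5856239/124161320 = -750824159/124161320 ≈ -6.0472)
w/55142 + 192816/73052 = -750824159/124161320/55142 + 192816/73052 = -750824159/124161320*1/55142 + 192816*(1/73052) = -750824159/6846503507440 + 48204/18263 = 330015142771021943/125037693556376720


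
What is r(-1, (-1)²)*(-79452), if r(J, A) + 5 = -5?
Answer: 794520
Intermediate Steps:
r(J, A) = -10 (r(J, A) = -5 - 5 = -10)
r(-1, (-1)²)*(-79452) = -10*(-79452) = 794520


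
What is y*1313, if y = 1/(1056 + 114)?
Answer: 101/90 ≈ 1.1222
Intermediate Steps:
y = 1/1170 ≈ 0.00085470
y*1313 = (1/1170)*1313 = 101/90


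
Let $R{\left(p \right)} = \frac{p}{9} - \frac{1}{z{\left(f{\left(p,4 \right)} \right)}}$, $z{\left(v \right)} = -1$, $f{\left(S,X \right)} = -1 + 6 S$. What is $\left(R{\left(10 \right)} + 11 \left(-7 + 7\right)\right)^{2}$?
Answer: $\frac{361}{81} \approx 4.4568$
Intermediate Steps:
$R{\left(p \right)} = 1 + \frac{p}{9}$ ($R{\left(p \right)} = \frac{p}{9} - \frac{1}{-1} = p \frac{1}{9} - -1 = \frac{p}{9} + 1 = 1 + \frac{p}{9}$)
$\left(R{\left(10 \right)} + 11 \left(-7 + 7\right)\right)^{2} = \left(\left(1 + \frac{1}{9} \cdot 10\right) + 11 \left(-7 + 7\right)\right)^{2} = \left(\left(1 + \frac{10}{9}\right) + 11 \cdot 0\right)^{2} = \left(\frac{19}{9} + 0\right)^{2} = \left(\frac{19}{9}\right)^{2} = \frac{361}{81}$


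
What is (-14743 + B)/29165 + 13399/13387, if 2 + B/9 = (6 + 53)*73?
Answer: 712096609/390431855 ≈ 1.8239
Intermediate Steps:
B = 38745 (B = -18 + 9*((6 + 53)*73) = -18 + 9*(59*73) = -18 + 9*4307 = -18 + 38763 = 38745)
(-14743 + B)/29165 + 13399/13387 = (-14743 + 38745)/29165 + 13399/13387 = 24002*(1/29165) + 13399*(1/13387) = 24002/29165 + 13399/13387 = 712096609/390431855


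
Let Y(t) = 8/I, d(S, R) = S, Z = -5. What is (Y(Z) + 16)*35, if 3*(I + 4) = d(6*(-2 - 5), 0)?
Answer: 4900/9 ≈ 544.44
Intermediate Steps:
I = -18 (I = -4 + (6*(-2 - 5))/3 = -4 + (6*(-7))/3 = -4 + (⅓)*(-42) = -4 - 14 = -18)
Y(t) = -4/9 (Y(t) = 8/(-18) = 8*(-1/18) = -4/9)
(Y(Z) + 16)*35 = (-4/9 + 16)*35 = (140/9)*35 = 4900/9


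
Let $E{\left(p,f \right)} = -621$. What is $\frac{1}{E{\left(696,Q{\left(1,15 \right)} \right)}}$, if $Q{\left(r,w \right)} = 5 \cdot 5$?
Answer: $- \frac{1}{621} \approx -0.0016103$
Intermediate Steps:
$Q{\left(r,w \right)} = 25$
$\frac{1}{E{\left(696,Q{\left(1,15 \right)} \right)}} = \frac{1}{-621} = - \frac{1}{621}$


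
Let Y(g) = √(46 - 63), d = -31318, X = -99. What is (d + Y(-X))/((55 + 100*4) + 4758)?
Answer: -31318/5213 + I*√17/5213 ≈ -6.0077 + 0.00079093*I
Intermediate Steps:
Y(g) = I*√17 (Y(g) = √(-17) = I*√17)
(d + Y(-X))/((55 + 100*4) + 4758) = (-31318 + I*√17)/((55 + 100*4) + 4758) = (-31318 + I*√17)/((55 + 400) + 4758) = (-31318 + I*√17)/(455 + 4758) = (-31318 + I*√17)/5213 = (-31318 + I*√17)*(1/5213) = -31318/5213 + I*√17/5213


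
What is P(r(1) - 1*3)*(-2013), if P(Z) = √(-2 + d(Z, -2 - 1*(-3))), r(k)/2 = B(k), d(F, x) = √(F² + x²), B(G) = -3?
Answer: -2013*√(-2 + √82) ≈ -5346.9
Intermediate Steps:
r(k) = -6 (r(k) = 2*(-3) = -6)
P(Z) = √(-2 + √(1 + Z²)) (P(Z) = √(-2 + √(Z² + (-2 - 1*(-3))²)) = √(-2 + √(Z² + (-2 + 3)²)) = √(-2 + √(Z² + 1²)) = √(-2 + √(Z² + 1)) = √(-2 + √(1 + Z²)))
P(r(1) - 1*3)*(-2013) = √(-2 + √(1 + (-6 - 1*3)²))*(-2013) = √(-2 + √(1 + (-6 - 3)²))*(-2013) = √(-2 + √(1 + (-9)²))*(-2013) = √(-2 + √(1 + 81))*(-2013) = √(-2 + √82)*(-2013) = -2013*√(-2 + √82)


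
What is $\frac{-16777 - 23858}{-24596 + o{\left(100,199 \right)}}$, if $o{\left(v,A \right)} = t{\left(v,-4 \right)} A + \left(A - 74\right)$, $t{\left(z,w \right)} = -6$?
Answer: $\frac{2709}{1711} \approx 1.5833$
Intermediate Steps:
$o{\left(v,A \right)} = -74 - 5 A$ ($o{\left(v,A \right)} = - 6 A + \left(A - 74\right) = - 6 A + \left(-74 + A\right) = -74 - 5 A$)
$\frac{-16777 - 23858}{-24596 + o{\left(100,199 \right)}} = \frac{-16777 - 23858}{-24596 - 1069} = - \frac{40635}{-24596 - 1069} = - \frac{40635}{-25665} = \left(-40635\right) \left(- \frac{1}{25665}\right) = \frac{2709}{1711}$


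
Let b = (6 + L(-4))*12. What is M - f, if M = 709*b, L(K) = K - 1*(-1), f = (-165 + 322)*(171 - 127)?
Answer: 18616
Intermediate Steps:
f = 6908 (f = 157*44 = 6908)
L(K) = 1 + K (L(K) = K + 1 = 1 + K)
b = 36 (b = (6 + (1 - 4))*12 = (6 - 3)*12 = 3*12 = 36)
M = 25524 (M = 709*36 = 25524)
M - f = 25524 - 1*6908 = 25524 - 6908 = 18616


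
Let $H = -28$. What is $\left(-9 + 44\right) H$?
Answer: $-980$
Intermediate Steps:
$\left(-9 + 44\right) H = \left(-9 + 44\right) \left(-28\right) = 35 \left(-28\right) = -980$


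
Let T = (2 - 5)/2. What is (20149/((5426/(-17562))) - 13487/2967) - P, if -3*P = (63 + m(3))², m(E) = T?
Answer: -2059338761963/32197884 ≈ -63959.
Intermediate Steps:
T = -3/2 (T = -3*½ = -3/2 ≈ -1.5000)
m(E) = -3/2
P = -5043/4 (P = -(63 - 3/2)²/3 = -(123/2)²/3 = -⅓*15129/4 = -5043/4 ≈ -1260.8)
(20149/((5426/(-17562))) - 13487/2967) - P = (20149/((5426/(-17562))) - 13487/2967) - 1*(-5043/4) = (20149/((5426*(-1/17562))) - 13487*1/2967) + 5043/4 = (20149/(-2713/8781) - 13487/2967) + 5043/4 = (20149*(-8781/2713) - 13487/2967) + 5043/4 = (-176928369/2713 - 13487/2967) + 5043/4 = -524983061054/8049471 + 5043/4 = -2059338761963/32197884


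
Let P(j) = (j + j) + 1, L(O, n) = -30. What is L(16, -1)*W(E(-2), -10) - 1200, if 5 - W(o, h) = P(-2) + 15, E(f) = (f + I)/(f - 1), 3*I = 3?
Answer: -990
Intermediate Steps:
I = 1 (I = (1/3)*3 = 1)
E(f) = (1 + f)/(-1 + f) (E(f) = (f + 1)/(f - 1) = (1 + f)/(-1 + f))
P(j) = 1 + 2*j (P(j) = 2*j + 1 = 1 + 2*j)
W(o, h) = -7 (W(o, h) = 5 - ((1 + 2*(-2)) + 15) = 5 - ((1 - 4) + 15) = 5 - (-3 + 15) = 5 - 1*12 = 5 - 12 = -7)
L(16, -1)*W(E(-2), -10) - 1200 = -30*(-7) - 1200 = 210 - 1200 = -990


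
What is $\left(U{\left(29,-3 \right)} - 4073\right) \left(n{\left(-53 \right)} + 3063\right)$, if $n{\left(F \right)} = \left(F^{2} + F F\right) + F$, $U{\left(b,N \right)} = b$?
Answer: $-34891632$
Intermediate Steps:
$n{\left(F \right)} = F + 2 F^{2}$ ($n{\left(F \right)} = \left(F^{2} + F^{2}\right) + F = 2 F^{2} + F = F + 2 F^{2}$)
$\left(U{\left(29,-3 \right)} - 4073\right) \left(n{\left(-53 \right)} + 3063\right) = \left(29 - 4073\right) \left(- 53 \left(1 + 2 \left(-53\right)\right) + 3063\right) = - 4044 \left(- 53 \left(1 - 106\right) + 3063\right) = - 4044 \left(\left(-53\right) \left(-105\right) + 3063\right) = - 4044 \left(5565 + 3063\right) = \left(-4044\right) 8628 = -34891632$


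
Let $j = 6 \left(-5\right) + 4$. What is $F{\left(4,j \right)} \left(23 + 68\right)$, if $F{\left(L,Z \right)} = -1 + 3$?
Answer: $182$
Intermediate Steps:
$j = -26$ ($j = -30 + 4 = -26$)
$F{\left(L,Z \right)} = 2$
$F{\left(4,j \right)} \left(23 + 68\right) = 2 \left(23 + 68\right) = 2 \cdot 91 = 182$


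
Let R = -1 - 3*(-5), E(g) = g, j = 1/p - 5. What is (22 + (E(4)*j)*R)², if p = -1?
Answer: 98596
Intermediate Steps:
j = -6 (j = 1/(-1) - 5 = -1 - 5 = -6)
R = 14 (R = -1 + 15 = 14)
(22 + (E(4)*j)*R)² = (22 + (4*(-6))*14)² = (22 - 24*14)² = (22 - 336)² = (-314)² = 98596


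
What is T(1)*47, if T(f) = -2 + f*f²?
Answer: -47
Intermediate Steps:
T(f) = -2 + f³
T(1)*47 = (-2 + 1³)*47 = (-2 + 1)*47 = -1*47 = -47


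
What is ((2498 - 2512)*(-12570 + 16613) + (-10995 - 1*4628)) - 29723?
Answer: -101948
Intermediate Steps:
((2498 - 2512)*(-12570 + 16613) + (-10995 - 1*4628)) - 29723 = (-14*4043 + (-10995 - 4628)) - 29723 = (-56602 - 15623) - 29723 = -72225 - 29723 = -101948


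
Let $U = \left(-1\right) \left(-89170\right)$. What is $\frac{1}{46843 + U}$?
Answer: $\frac{1}{136013} \approx 7.3522 \cdot 10^{-6}$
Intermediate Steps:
$U = 89170$
$\frac{1}{46843 + U} = \frac{1}{46843 + 89170} = \frac{1}{136013}$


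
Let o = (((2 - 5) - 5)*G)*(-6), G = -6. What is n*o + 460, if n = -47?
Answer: 13996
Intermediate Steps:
o = -288 (o = (((2 - 5) - 5)*(-6))*(-6) = ((-3 - 5)*(-6))*(-6) = -8*(-6)*(-6) = 48*(-6) = -288)
n*o + 460 = -47*(-288) + 460 = 13536 + 460 = 13996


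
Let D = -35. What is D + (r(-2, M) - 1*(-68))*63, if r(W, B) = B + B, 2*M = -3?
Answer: 4060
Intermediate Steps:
M = -3/2 (M = (½)*(-3) = -3/2 ≈ -1.5000)
r(W, B) = 2*B
D + (r(-2, M) - 1*(-68))*63 = -35 + (2*(-3/2) - 1*(-68))*63 = -35 + (-3 + 68)*63 = -35 + 65*63 = -35 + 4095 = 4060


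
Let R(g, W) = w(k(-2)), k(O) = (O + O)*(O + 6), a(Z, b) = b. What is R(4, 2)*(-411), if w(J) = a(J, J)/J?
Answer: -411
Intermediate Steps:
k(O) = 2*O*(6 + O) (k(O) = (2*O)*(6 + O) = 2*O*(6 + O))
w(J) = 1 (w(J) = J/J = 1)
R(g, W) = 1
R(4, 2)*(-411) = 1*(-411) = -411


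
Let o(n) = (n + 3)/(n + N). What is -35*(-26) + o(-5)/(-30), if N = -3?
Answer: 109199/120 ≈ 909.99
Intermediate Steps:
o(n) = (3 + n)/(-3 + n) (o(n) = (n + 3)/(n - 3) = (3 + n)/(-3 + n))
-35*(-26) + o(-5)/(-30) = -35*(-26) + ((3 - 5)/(-3 - 5))/(-30) = 910 + (-2/(-8))*(-1/30) = 910 - 1/8*(-2)*(-1/30) = 910 + (1/4)*(-1/30) = 910 - 1/120 = 109199/120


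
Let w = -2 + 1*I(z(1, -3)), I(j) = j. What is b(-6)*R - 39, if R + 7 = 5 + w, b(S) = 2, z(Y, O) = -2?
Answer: -51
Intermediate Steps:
w = -4 (w = -2 + 1*(-2) = -2 - 2 = -4)
R = -6 (R = -7 + (5 - 4) = -7 + 1 = -6)
b(-6)*R - 39 = 2*(-6) - 39 = -12 - 39 = -51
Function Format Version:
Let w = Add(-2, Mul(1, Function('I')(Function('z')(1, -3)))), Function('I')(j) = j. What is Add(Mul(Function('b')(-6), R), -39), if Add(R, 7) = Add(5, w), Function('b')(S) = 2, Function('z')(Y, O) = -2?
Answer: -51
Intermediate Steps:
w = -4 (w = Add(-2, Mul(1, -2)) = Add(-2, -2) = -4)
R = -6 (R = Add(-7, Add(5, -4)) = Add(-7, 1) = -6)
Add(Mul(Function('b')(-6), R), -39) = Add(Mul(2, -6), -39) = Add(-12, -39) = -51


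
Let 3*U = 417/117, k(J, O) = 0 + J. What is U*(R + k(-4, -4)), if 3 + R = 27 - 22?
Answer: -278/117 ≈ -2.3761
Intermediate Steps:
k(J, O) = J
U = 139/117 (U = (417/117)/3 = (417*(1/117))/3 = (⅓)*(139/39) = 139/117 ≈ 1.1880)
R = 2 (R = -3 + (27 - 22) = -3 + 5 = 2)
U*(R + k(-4, -4)) = 139*(2 - 4)/117 = (139/117)*(-2) = -278/117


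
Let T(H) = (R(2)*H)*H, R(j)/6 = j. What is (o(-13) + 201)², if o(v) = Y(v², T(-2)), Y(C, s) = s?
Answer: 62001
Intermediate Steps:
R(j) = 6*j
T(H) = 12*H² (T(H) = ((6*2)*H)*H = (12*H)*H = 12*H²)
o(v) = 48 (o(v) = 12*(-2)² = 12*4 = 48)
(o(-13) + 201)² = (48 + 201)² = 249² = 62001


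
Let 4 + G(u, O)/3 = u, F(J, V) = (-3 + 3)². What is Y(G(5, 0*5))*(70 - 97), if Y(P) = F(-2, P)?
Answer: 0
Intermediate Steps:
F(J, V) = 0 (F(J, V) = 0² = 0)
G(u, O) = -12 + 3*u
Y(P) = 0
Y(G(5, 0*5))*(70 - 97) = 0*(70 - 97) = 0*(-27) = 0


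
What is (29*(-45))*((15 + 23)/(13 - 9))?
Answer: -24795/2 ≈ -12398.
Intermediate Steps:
(29*(-45))*((15 + 23)/(13 - 9)) = -49590/4 = -1305*19/2 = -24795/2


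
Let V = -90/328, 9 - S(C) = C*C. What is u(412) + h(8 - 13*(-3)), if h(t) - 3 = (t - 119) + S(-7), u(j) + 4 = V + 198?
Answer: 13895/164 ≈ 84.726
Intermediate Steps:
S(C) = 9 - C² (S(C) = 9 - C*C = 9 - C²)
V = -45/164 (V = -90*1/328 = -45/164 ≈ -0.27439)
u(j) = 31771/164 (u(j) = -4 + (-45/164 + 198) = -4 + 32427/164 = 31771/164)
h(t) = -156 + t (h(t) = 3 + ((t - 119) + (9 - 1*(-7)²)) = 3 + ((-119 + t) + (9 - 1*49)) = 3 + ((-119 + t) + (9 - 49)) = 3 + ((-119 + t) - 40) = 3 + (-159 + t) = -156 + t)
u(412) + h(8 - 13*(-3)) = 31771/164 + (-156 + (8 - 13*(-3))) = 31771/164 + (-156 + (8 + 39)) = 31771/164 + (-156 + 47) = 31771/164 - 109 = 13895/164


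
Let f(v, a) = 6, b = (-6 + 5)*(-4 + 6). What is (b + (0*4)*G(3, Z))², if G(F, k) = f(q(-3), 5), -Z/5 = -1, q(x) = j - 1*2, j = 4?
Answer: 4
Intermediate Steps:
q(x) = 2 (q(x) = 4 - 1*2 = 4 - 2 = 2)
Z = 5 (Z = -5*(-1) = 5)
b = -2 (b = -1*2 = -2)
G(F, k) = 6
(b + (0*4)*G(3, Z))² = (-2 + (0*4)*6)² = (-2 + 0*6)² = (-2 + 0)² = (-2)² = 4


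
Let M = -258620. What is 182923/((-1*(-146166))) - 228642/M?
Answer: 10090904104/4725181365 ≈ 2.1356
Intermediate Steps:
182923/((-1*(-146166))) - 228642/M = 182923/((-1*(-146166))) - 228642/(-258620) = 182923/146166 - 228642*(-1/258620) = 182923*(1/146166) + 114321/129310 = 182923/146166 + 114321/129310 = 10090904104/4725181365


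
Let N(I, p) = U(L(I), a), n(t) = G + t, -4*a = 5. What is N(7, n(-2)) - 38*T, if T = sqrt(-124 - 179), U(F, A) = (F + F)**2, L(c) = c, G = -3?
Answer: 196 - 38*I*sqrt(303) ≈ 196.0 - 661.46*I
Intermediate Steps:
a = -5/4 (a = -1/4*5 = -5/4 ≈ -1.2500)
U(F, A) = 4*F**2 (U(F, A) = (2*F)**2 = 4*F**2)
n(t) = -3 + t
N(I, p) = 4*I**2
T = I*sqrt(303) (T = sqrt(-303) = I*sqrt(303) ≈ 17.407*I)
N(7, n(-2)) - 38*T = 4*7**2 - 38*I*sqrt(303) = 4*49 - 38*I*sqrt(303) = 196 - 38*I*sqrt(303)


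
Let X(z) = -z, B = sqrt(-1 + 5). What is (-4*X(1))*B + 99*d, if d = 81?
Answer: 8027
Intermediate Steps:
B = 2 (B = sqrt(4) = 2)
(-4*X(1))*B + 99*d = -(-4)*2 + 99*81 = -4*(-1)*2 + 8019 = 4*2 + 8019 = 8 + 8019 = 8027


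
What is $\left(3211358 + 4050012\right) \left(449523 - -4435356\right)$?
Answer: $35470913824230$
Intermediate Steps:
$\left(3211358 + 4050012\right) \left(449523 - -4435356\right) = 7261370 \left(449523 + 4435356\right) = 7261370 \cdot 4884879 = 35470913824230$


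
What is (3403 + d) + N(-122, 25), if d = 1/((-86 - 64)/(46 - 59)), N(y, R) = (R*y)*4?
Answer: -1319537/150 ≈ -8796.9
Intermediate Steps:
N(y, R) = 4*R*y
d = 13/150 (d = 1/(-150/(-13)) = 1/(-1/13*(-150)) = 1/(150/13) = 13/150 ≈ 0.086667)
(3403 + d) + N(-122, 25) = (3403 + 13/150) + 4*25*(-122) = 510463/150 - 12200 = -1319537/150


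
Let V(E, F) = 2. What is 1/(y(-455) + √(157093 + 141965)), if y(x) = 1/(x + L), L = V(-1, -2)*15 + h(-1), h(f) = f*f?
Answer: 424/53763451007 + 179776*√299058/53763451007 ≈ 0.0018286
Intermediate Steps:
h(f) = f²
L = 31 (L = 2*15 + (-1)² = 30 + 1 = 31)
y(x) = 1/(31 + x) (y(x) = 1/(x + 31) = 1/(31 + x))
1/(y(-455) + √(157093 + 141965)) = 1/(1/(31 - 455) + √(157093 + 141965)) = 1/(1/(-424) + √299058) = 1/(-1/424 + √299058)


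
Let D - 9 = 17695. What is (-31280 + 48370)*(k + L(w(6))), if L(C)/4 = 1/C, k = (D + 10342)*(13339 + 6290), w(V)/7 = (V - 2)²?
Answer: 131716203117385/14 ≈ 9.4083e+12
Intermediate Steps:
D = 17704 (D = 9 + 17695 = 17704)
w(V) = 7*(-2 + V)² (w(V) = 7*(V - 2)² = 7*(-2 + V)²)
k = 550514934 (k = (17704 + 10342)*(13339 + 6290) = 28046*19629 = 550514934)
L(C) = 4/C
(-31280 + 48370)*(k + L(w(6))) = (-31280 + 48370)*(550514934 + 4/((7*(-2 + 6)²))) = 17090*(550514934 + 4/((7*4²))) = 17090*(550514934 + 4/((7*16))) = 17090*(550514934 + 4/112) = 17090*(550514934 + 4*(1/112)) = 17090*(550514934 + 1/28) = 17090*(15414418153/28) = 131716203117385/14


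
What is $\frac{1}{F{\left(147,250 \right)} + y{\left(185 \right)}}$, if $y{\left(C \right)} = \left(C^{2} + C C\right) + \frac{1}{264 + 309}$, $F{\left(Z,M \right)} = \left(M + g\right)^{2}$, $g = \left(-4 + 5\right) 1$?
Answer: $\frac{573}{75321424} \approx 7.6074 \cdot 10^{-6}$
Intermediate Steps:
$g = 1$ ($g = 1 \cdot 1 = 1$)
$F{\left(Z,M \right)} = \left(1 + M\right)^{2}$ ($F{\left(Z,M \right)} = \left(M + 1\right)^{2} = \left(1 + M\right)^{2}$)
$y{\left(C \right)} = \frac{1}{573} + 2 C^{2}$ ($y{\left(C \right)} = \left(C^{2} + C^{2}\right) + \frac{1}{573} = 2 C^{2} + \frac{1}{573} = \frac{1}{573} + 2 C^{2}$)
$\frac{1}{F{\left(147,250 \right)} + y{\left(185 \right)}} = \frac{1}{\left(1 + 250\right)^{2} + \left(\frac{1}{573} + 2 \cdot 185^{2}\right)} = \frac{1}{251^{2} + \left(\frac{1}{573} + 2 \cdot 34225\right)} = \frac{1}{63001 + \left(\frac{1}{573} + 68450\right)} = \frac{1}{63001 + \frac{39221851}{573}} = \frac{1}{\frac{75321424}{573}} = \frac{573}{75321424}$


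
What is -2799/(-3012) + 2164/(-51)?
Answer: -2125073/51204 ≈ -41.502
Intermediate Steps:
-2799/(-3012) + 2164/(-51) = -2799*(-1/3012) + 2164*(-1/51) = 933/1004 - 2164/51 = -2125073/51204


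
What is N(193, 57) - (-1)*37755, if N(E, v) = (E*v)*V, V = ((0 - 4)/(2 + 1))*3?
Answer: -6249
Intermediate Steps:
V = -4 (V = -4/3*3 = -4)
N(E, v) = -4*E*v (N(E, v) = (E*v)*(-4) = -4*E*v)
N(193, 57) - (-1)*37755 = -4*193*57 - (-1)*37755 = -44004 - 1*(-37755) = -44004 + 37755 = -6249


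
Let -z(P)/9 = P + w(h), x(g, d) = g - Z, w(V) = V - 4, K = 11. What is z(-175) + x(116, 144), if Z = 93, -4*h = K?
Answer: 6635/4 ≈ 1658.8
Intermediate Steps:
h = -11/4 (h = -¼*11 = -11/4 ≈ -2.7500)
w(V) = -4 + V
x(g, d) = -93 + g (x(g, d) = g - 1*93 = g - 93 = -93 + g)
z(P) = 243/4 - 9*P (z(P) = -9*(P + (-4 - 11/4)) = -9*(P - 27/4) = -9*(-27/4 + P) = 243/4 - 9*P)
z(-175) + x(116, 144) = (243/4 - 9*(-175)) + (-93 + 116) = (243/4 + 1575) + 23 = 6543/4 + 23 = 6635/4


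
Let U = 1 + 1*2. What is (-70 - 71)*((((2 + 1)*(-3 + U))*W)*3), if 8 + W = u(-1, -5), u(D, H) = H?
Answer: 0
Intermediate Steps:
U = 3 (U = 1 + 2 = 3)
W = -13 (W = -8 - 5 = -13)
(-70 - 71)*((((2 + 1)*(-3 + U))*W)*3) = (-70 - 71)*((((2 + 1)*(-3 + 3))*(-13))*3) = -141*(3*0)*(-13)*3 = -141*0*(-13)*3 = -0*3 = -141*0 = 0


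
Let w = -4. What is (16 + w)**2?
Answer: 144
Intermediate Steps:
(16 + w)**2 = (16 - 4)**2 = 12**2 = 144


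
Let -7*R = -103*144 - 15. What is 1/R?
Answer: 1/2121 ≈ 0.00047148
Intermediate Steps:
R = 2121 (R = -(-103*144 - 15)/7 = -(-14832 - 15)/7 = -⅐*(-14847) = 2121)
1/R = 1/2121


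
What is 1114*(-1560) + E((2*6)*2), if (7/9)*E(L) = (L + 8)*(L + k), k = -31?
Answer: -1738128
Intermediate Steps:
E(L) = 9*(-31 + L)*(8 + L)/7 (E(L) = 9*((L + 8)*(L - 31))/7 = 9*((8 + L)*(-31 + L))/7 = 9*((-31 + L)*(8 + L))/7 = 9*(-31 + L)*(8 + L)/7)
1114*(-1560) + E((2*6)*2) = 1114*(-1560) + (-2232/7 - 207*2*6*2/7 + 9*((2*6)*2)²/7) = -1737840 + (-2232/7 - 2484*2/7 + 9*(12*2)²/7) = -1737840 + (-2232/7 - 207/7*24 + (9/7)*24²) = -1737840 + (-2232/7 - 4968/7 + (9/7)*576) = -1737840 + (-2232/7 - 4968/7 + 5184/7) = -1737840 - 288 = -1738128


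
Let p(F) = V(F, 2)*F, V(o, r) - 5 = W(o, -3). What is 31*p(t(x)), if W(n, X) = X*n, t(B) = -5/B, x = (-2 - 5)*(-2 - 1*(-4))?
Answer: 8525/196 ≈ 43.495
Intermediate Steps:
x = -14 (x = -7*(-2 + 4) = -7*2 = -14)
V(o, r) = 5 - 3*o
p(F) = F*(5 - 3*F) (p(F) = (5 - 3*F)*F = F*(5 - 3*F))
31*p(t(x)) = 31*((-5/(-14))*(5 - (-15)/(-14))) = 31*((-5*(-1/14))*(5 - (-15)*(-1)/14)) = 31*(5*(5 - 3*5/14)/14) = 31*(5*(5 - 15/14)/14) = 31*((5/14)*(55/14)) = 31*(275/196) = 8525/196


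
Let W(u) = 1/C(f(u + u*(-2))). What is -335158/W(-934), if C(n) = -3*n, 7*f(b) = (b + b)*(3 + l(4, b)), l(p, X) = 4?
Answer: 1878225432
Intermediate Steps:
f(b) = 2*b (f(b) = ((b + b)*(3 + 4))/7 = ((2*b)*7)/7 = (14*b)/7 = 2*b)
W(u) = 1/(6*u) (W(u) = 1/(-6*(u + u*(-2))) = 1/(-6*(u - 2*u)) = 1/(-6*(-u)) = 1/(-(-6)*u) = 1/(6*u))
-335158/W(-934) = -335158/((⅙)/(-934)) = -335158/((⅙)*(-1/934)) = -335158/(-1/5604) = -335158*(-5604) = 1878225432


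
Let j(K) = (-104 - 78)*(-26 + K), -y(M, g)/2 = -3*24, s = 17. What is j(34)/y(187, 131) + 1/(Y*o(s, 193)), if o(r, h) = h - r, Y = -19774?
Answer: -316700393/31322016 ≈ -10.111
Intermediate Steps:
y(M, g) = 144 (y(M, g) = -(-6)*24 = -2*(-72) = 144)
j(K) = 4732 - 182*K (j(K) = -182*(-26 + K) = 4732 - 182*K)
j(34)/y(187, 131) + 1/(Y*o(s, 193)) = (4732 - 182*34)/144 + 1/((-19774)*(193 - 1*17)) = (4732 - 6188)*(1/144) - 1/(19774*(193 - 17)) = -1456*1/144 - 1/19774/176 = -91/9 - 1/19774*1/176 = -91/9 - 1/3480224 = -316700393/31322016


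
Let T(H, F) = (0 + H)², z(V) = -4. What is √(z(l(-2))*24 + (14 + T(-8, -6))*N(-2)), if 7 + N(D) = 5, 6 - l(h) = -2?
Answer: 6*I*√7 ≈ 15.875*I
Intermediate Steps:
l(h) = 8 (l(h) = 6 - 1*(-2) = 6 + 2 = 8)
N(D) = -2 (N(D) = -7 + 5 = -2)
T(H, F) = H²
√(z(l(-2))*24 + (14 + T(-8, -6))*N(-2)) = √(-4*24 + (14 + (-8)²)*(-2)) = √(-96 + (14 + 64)*(-2)) = √(-96 + 78*(-2)) = √(-96 - 156) = √(-252) = 6*I*√7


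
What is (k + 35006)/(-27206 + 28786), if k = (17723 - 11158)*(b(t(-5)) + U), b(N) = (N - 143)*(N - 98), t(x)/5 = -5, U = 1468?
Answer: 72665793/790 ≈ 91982.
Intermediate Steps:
t(x) = -25 (t(x) = 5*(-5) = -25)
b(N) = (-143 + N)*(-98 + N)
k = 145296580 (k = (17723 - 11158)*((14014 + (-25)² - 241*(-25)) + 1468) = 6565*((14014 + 625 + 6025) + 1468) = 6565*(20664 + 1468) = 6565*22132 = 145296580)
(k + 35006)/(-27206 + 28786) = (145296580 + 35006)/(-27206 + 28786) = 145331586/1580 = 145331586*(1/1580) = 72665793/790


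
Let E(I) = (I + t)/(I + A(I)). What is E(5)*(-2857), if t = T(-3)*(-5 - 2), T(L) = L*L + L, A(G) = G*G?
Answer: 105709/30 ≈ 3523.6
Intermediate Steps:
A(G) = G**2
T(L) = L + L**2 (T(L) = L**2 + L = L + L**2)
t = -42 (t = (-3*(1 - 3))*(-5 - 2) = -3*(-2)*(-7) = 6*(-7) = -42)
E(I) = (-42 + I)/(I + I**2) (E(I) = (I - 42)/(I + I**2) = (-42 + I)/(I + I**2))
E(5)*(-2857) = ((-42 + 5)/(5*(1 + 5)))*(-2857) = ((1/5)*(-37)/6)*(-2857) = ((1/5)*(1/6)*(-37))*(-2857) = -37/30*(-2857) = 105709/30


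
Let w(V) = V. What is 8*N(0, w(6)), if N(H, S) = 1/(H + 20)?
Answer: ⅖ ≈ 0.40000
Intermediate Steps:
N(H, S) = 1/(20 + H)
8*N(0, w(6)) = 8/(20 + 0) = 8/20 = 8*(1/20) = ⅖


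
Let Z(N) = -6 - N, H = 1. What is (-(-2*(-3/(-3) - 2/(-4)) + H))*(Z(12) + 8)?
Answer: -20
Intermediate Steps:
(-(-2*(-3/(-3) - 2/(-4)) + H))*(Z(12) + 8) = (-(-2*(-3/(-3) - 2/(-4)) + 1))*((-6 - 1*12) + 8) = (-(-2*(-3*(-⅓) - 2*(-¼)) + 1))*((-6 - 12) + 8) = (-(-2*(1 + ½) + 1))*(-18 + 8) = -(-2*3/2 + 1)*(-10) = -(-3 + 1)*(-10) = -1*(-2)*(-10) = 2*(-10) = -20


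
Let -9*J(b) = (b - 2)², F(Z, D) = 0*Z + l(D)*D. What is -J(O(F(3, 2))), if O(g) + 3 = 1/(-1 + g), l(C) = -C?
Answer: 676/225 ≈ 3.0044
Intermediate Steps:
F(Z, D) = -D² (F(Z, D) = 0*Z + (-D)*D = 0 - D² = -D²)
O(g) = -3 + 1/(-1 + g)
J(b) = -(-2 + b)²/9 (J(b) = -(b - 2)²/9 = -(-2 + b)²/9)
-J(O(F(3, 2))) = -(-1)*(-2 + (4 - (-3)*2²)/(-1 - 1*2²))²/9 = -(-1)*(-2 + (4 - (-3)*4)/(-1 - 1*4))²/9 = -(-1)*(-2 + (4 - 3*(-4))/(-1 - 4))²/9 = -(-1)*(-2 + (4 + 12)/(-5))²/9 = -(-1)*(-2 - ⅕*16)²/9 = -(-1)*(-2 - 16/5)²/9 = -(-1)*(-26/5)²/9 = -(-1)*676/(9*25) = -1*(-676/225) = 676/225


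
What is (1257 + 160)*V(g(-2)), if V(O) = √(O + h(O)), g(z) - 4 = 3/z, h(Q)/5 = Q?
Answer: 1417*√15 ≈ 5488.0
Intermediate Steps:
h(Q) = 5*Q
g(z) = 4 + 3/z
V(O) = √6*√O (V(O) = √(O + 5*O) = √(6*O) = √6*√O)
(1257 + 160)*V(g(-2)) = (1257 + 160)*(√6*√(4 + 3/(-2))) = 1417*(√6*√(4 + 3*(-½))) = 1417*(√6*√(4 - 3/2)) = 1417*(√6*√(5/2)) = 1417*(√6*(√10/2)) = 1417*√15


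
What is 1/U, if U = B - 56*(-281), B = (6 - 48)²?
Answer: 1/17500 ≈ 5.7143e-5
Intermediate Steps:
B = 1764 (B = (-42)² = 1764)
U = 17500 (U = 1764 - 56*(-281) = 1764 - 1*(-15736) = 1764 + 15736 = 17500)
1/U = 1/17500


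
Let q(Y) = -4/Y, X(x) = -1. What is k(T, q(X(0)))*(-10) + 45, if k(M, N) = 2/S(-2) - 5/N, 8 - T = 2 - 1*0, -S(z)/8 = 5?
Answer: 58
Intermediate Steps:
S(z) = -40 (S(z) = -8*5 = -40)
T = 6 (T = 8 - (2 - 1*0) = 8 - (2 + 0) = 8 - 1*2 = 8 - 2 = 6)
k(M, N) = -1/20 - 5/N (k(M, N) = 2/(-40) - 5/N = 2*(-1/40) - 5/N = -1/20 - 5/N)
k(T, q(X(0)))*(-10) + 45 = ((-100 - (-4)/(-1))/(20*((-4/(-1)))))*(-10) + 45 = ((-100 - (-4)*(-1))/(20*((-4*(-1)))))*(-10) + 45 = ((1/20)*(-100 - 1*4)/4)*(-10) + 45 = ((1/20)*(¼)*(-100 - 4))*(-10) + 45 = ((1/20)*(¼)*(-104))*(-10) + 45 = -13/10*(-10) + 45 = 13 + 45 = 58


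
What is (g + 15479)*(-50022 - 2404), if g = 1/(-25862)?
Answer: -10493533034061/12931 ≈ -8.1150e+8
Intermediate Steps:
g = -1/25862 ≈ -3.8667e-5
(g + 15479)*(-50022 - 2404) = (-1/25862 + 15479)*(-50022 - 2404) = (400317897/25862)*(-52426) = -10493533034061/12931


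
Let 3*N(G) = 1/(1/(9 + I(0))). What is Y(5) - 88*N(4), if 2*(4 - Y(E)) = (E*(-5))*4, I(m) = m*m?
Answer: -210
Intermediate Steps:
I(m) = m²
Y(E) = 4 + 10*E (Y(E) = 4 - E*(-5)*4/2 = 4 - (-5*E)*4/2 = 4 - (-10)*E = 4 + 10*E)
N(G) = 3 (N(G) = 1/(3*(1/(9 + 0²))) = 1/(3*(1/(9 + 0))) = 1/(3*(1/9)) = 1/(3*(⅑)) = (⅓)*9 = 3)
Y(5) - 88*N(4) = (4 + 10*5) - 88*3 = (4 + 50) - 264 = 54 - 264 = -210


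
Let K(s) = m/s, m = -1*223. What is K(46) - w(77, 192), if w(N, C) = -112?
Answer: 4929/46 ≈ 107.15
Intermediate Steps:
m = -223
K(s) = -223/s
K(46) - w(77, 192) = -223/46 - 1*(-112) = -223*1/46 + 112 = -223/46 + 112 = 4929/46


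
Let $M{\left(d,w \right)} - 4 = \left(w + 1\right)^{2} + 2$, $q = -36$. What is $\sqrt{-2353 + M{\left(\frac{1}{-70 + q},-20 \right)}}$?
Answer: $i \sqrt{1986} \approx 44.565 i$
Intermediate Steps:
$M{\left(d,w \right)} = 6 + \left(1 + w\right)^{2}$ ($M{\left(d,w \right)} = 4 + \left(\left(w + 1\right)^{2} + 2\right) = 4 + \left(\left(1 + w\right)^{2} + 2\right) = 4 + \left(2 + \left(1 + w\right)^{2}\right) = 6 + \left(1 + w\right)^{2}$)
$\sqrt{-2353 + M{\left(\frac{1}{-70 + q},-20 \right)}} = \sqrt{-2353 + \left(6 + \left(1 - 20\right)^{2}\right)} = \sqrt{-2353 + \left(6 + \left(-19\right)^{2}\right)} = \sqrt{-2353 + \left(6 + 361\right)} = \sqrt{-2353 + 367} = \sqrt{-1986} = i \sqrt{1986}$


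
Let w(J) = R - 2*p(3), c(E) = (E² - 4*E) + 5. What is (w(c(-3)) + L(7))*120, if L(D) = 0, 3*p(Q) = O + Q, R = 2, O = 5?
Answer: -400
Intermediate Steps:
p(Q) = 5/3 + Q/3 (p(Q) = (5 + Q)/3 = 5/3 + Q/3)
c(E) = 5 + E² - 4*E
w(J) = -10/3 (w(J) = 2 - 2*(5/3 + (⅓)*3) = 2 - 2*(5/3 + 1) = 2 - 2*8/3 = 2 - 16/3 = -10/3)
(w(c(-3)) + L(7))*120 = (-10/3 + 0)*120 = -10/3*120 = -400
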